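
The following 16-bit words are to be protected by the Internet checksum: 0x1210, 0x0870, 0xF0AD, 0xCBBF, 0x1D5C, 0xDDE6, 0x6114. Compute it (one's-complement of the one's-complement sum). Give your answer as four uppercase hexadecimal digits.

CCBA

One's-complement addition (fold any carry out of bit 15 back into bit 0):
  0x1210 + 0x0870 = 0x01A80
  0x1A80 + 0xF0AD = 0x10B2D → wrap carry → 0x0B2E
  0x0B2E + 0xCBBF = 0x0D6ED
  0xD6ED + 0x1D5C = 0x0F449
  0xF449 + 0xDDE6 = 0x1D22F → wrap carry → 0xD230
  0xD230 + 0x6114 = 0x13344 → wrap carry → 0x3345
One's-complement sum = 0x3345.
Checksum = ~0x3345 & 0xFFFF = 0xCCBA.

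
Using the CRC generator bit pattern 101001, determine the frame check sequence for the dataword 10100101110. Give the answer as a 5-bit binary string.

Append 5 zeros: 1010010111000000. Divide by 101001 (XOR where the leading bit is 1):
  pos 0: 101001 XOR 101001 = 000000
  pos 7: 111000 XOR 101001 = 010001
  pos 8: 100010 XOR 101001 = 001011
  pos 10: 101100 XOR 101001 = 000101
Remainder (last 5 bits) = 00101. This is the CRC / FCS.

00101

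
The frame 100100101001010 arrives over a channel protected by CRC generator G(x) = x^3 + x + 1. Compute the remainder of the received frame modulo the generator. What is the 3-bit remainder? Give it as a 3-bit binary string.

001

Modulo-2 division of 100100101001010 by 1011:
  pos 0: 1001 XOR 1011 = 0010
  pos 2: 1000 XOR 1011 = 0011
  pos 4: 1110 XOR 1011 = 0101
  pos 5: 1011 XOR 1011 = 0000
  pos 11: 1010 XOR 1011 = 0001
Remainder = 001 (nonzero — an error is detected).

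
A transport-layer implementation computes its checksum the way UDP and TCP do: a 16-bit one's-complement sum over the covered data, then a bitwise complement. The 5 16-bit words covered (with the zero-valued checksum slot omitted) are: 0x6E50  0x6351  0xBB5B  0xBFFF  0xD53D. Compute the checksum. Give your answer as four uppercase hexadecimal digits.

One's-complement addition (fold any carry out of bit 15 back into bit 0):
  0x6E50 + 0x6351 = 0x0D1A1
  0xD1A1 + 0xBB5B = 0x18CFC → wrap carry → 0x8CFD
  0x8CFD + 0xBFFF = 0x14CFC → wrap carry → 0x4CFD
  0x4CFD + 0xD53D = 0x1223A → wrap carry → 0x223B
One's-complement sum = 0x223B.
Checksum = ~0x223B & 0xFFFF = 0xDDC4.

DDC4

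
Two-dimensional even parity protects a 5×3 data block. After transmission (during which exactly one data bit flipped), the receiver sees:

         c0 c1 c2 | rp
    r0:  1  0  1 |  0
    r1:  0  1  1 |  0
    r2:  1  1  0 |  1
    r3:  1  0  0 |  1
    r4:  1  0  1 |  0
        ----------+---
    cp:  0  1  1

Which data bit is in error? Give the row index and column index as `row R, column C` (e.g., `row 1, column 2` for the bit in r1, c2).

row 2, column 1

Recompute each row's even parity and compare to rp:
  r0: data parity 0, sent rp 0 → ok
  r1: data parity 0, sent rp 0 → ok
  r2: data parity 0, sent rp 1 → mismatch
  r3: data parity 1, sent rp 1 → ok
  r4: data parity 0, sent rp 0 → ok
Recompute each column's even parity and compare to cp:
  c0: data parity 0, sent cp 0 → ok
  c1: data parity 0, sent cp 1 → mismatch
  c2: data parity 1, sent cp 1 → ok
Exactly one row (r2) and one column (c1) fail → the flipped bit is at their intersection.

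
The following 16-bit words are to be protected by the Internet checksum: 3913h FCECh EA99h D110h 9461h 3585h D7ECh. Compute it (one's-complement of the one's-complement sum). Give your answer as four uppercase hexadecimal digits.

6C81

One's-complement addition (fold any carry out of bit 15 back into bit 0):
  0x3913 + 0xFCEC = 0x135FF → wrap carry → 0x3600
  0x3600 + 0xEA99 = 0x12099 → wrap carry → 0x209A
  0x209A + 0xD110 = 0x0F1AA
  0xF1AA + 0x9461 = 0x1860B → wrap carry → 0x860C
  0x860C + 0x3585 = 0x0BB91
  0xBB91 + 0xD7EC = 0x1937D → wrap carry → 0x937E
One's-complement sum = 0x937E.
Checksum = ~0x937E & 0xFFFF = 0x6C81.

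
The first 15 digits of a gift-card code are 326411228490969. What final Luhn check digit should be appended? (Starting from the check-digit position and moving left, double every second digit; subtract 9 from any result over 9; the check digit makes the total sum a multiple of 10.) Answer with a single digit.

Partial digits right→left: 9 6 9 0 9 4 8 2 2 1 1 4 6 2 3
Double every second digit counting from the check-digit position (so the 1st, 3rd, 5th, ... of the partial from the right).
  doubled (with −9 where >9): 9 9 9 7 4 2 3 6 → sum 49
  kept as-is: 6 0 4 2 1 4 2 → sum 19
Total = 49 + 19 = 68.
Check digit = (10 − (68 mod 10)) mod 10 = 2.

2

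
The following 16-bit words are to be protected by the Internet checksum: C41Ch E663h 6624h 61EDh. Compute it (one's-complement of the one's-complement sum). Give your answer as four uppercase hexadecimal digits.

One's-complement addition (fold any carry out of bit 15 back into bit 0):
  0xC41C + 0xE663 = 0x1AA7F → wrap carry → 0xAA80
  0xAA80 + 0x6624 = 0x110A4 → wrap carry → 0x10A5
  0x10A5 + 0x61ED = 0x07292
One's-complement sum = 0x7292.
Checksum = ~0x7292 & 0xFFFF = 0x8D6D.

8D6D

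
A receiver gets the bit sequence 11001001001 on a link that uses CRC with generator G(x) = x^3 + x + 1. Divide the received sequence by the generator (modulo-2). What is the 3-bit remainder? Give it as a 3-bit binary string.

000

Modulo-2 division of 11001001001 by 1011:
  pos 0: 1100 XOR 1011 = 0111
  pos 1: 1111 XOR 1011 = 0100
  pos 2: 1000 XOR 1011 = 0011
  pos 4: 1101 XOR 1011 = 0110
  pos 5: 1100 XOR 1011 = 0111
  pos 6: 1110 XOR 1011 = 0101
  pos 7: 1011 XOR 1011 = 0000
Remainder = 000 (zero — the frame passes the CRC check).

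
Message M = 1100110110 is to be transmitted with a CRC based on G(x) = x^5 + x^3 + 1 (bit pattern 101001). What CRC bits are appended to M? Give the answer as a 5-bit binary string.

Append 5 zeros: 110011011000000. Divide by 101001 (XOR where the leading bit is 1):
  pos 0: 110011 XOR 101001 = 011010
  pos 1: 110100 XOR 101001 = 011101
  pos 2: 111011 XOR 101001 = 010010
  pos 3: 100101 XOR 101001 = 001100
  pos 5: 110000 XOR 101001 = 011001
  pos 6: 110010 XOR 101001 = 011011
  pos 7: 110110 XOR 101001 = 011111
  pos 8: 111110 XOR 101001 = 010111
  pos 9: 101110 XOR 101001 = 000111
Remainder (last 5 bits) = 00111. This is the CRC / FCS.

00111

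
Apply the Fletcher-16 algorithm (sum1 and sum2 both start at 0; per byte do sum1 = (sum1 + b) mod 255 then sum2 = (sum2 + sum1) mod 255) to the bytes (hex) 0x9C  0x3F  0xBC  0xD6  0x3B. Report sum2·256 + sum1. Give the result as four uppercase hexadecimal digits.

Running sums (mod 255):
  after byte 0 (0x9C): sum1=156, sum2=156
  after byte 1 (0x3F): sum1=219, sum2=120
  after byte 2 (0xBC): sum1=152, sum2=17
  after byte 3 (0xD6): sum1=111, sum2=128
  after byte 4 (0x3B): sum1=170, sum2=43
Checksum = sum2·256 + sum1 = 43·256 + 170 = 11178 = 0x2BAA.

2BAA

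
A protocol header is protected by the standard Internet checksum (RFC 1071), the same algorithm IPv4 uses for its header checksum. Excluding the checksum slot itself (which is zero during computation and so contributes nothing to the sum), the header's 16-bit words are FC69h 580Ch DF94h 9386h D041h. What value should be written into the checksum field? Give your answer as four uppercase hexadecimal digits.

One's-complement addition (fold any carry out of bit 15 back into bit 0):
  0xFC69 + 0x580C = 0x15475 → wrap carry → 0x5476
  0x5476 + 0xDF94 = 0x1340A → wrap carry → 0x340B
  0x340B + 0x9386 = 0x0C791
  0xC791 + 0xD041 = 0x197D2 → wrap carry → 0x97D3
One's-complement sum = 0x97D3.
Checksum = ~0x97D3 & 0xFFFF = 0x682C.

682C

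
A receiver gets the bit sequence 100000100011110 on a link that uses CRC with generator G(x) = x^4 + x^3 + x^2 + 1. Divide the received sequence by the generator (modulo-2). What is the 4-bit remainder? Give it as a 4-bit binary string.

Modulo-2 division of 100000100011110 by 11101:
  pos 0: 10000 XOR 11101 = 01101
  pos 1: 11010 XOR 11101 = 00111
  pos 3: 11110 XOR 11101 = 00011
  pos 6: 11001 XOR 11101 = 00100
  pos 8: 10011 XOR 11101 = 01110
  pos 9: 11101 XOR 11101 = 00000
Remainder = 0000 (zero — the frame passes the CRC check).

0000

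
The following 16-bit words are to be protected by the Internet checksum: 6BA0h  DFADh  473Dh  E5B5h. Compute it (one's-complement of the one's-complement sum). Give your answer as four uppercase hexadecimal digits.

One's-complement addition (fold any carry out of bit 15 back into bit 0):
  0x6BA0 + 0xDFAD = 0x14B4D → wrap carry → 0x4B4E
  0x4B4E + 0x473D = 0x0928B
  0x928B + 0xE5B5 = 0x17840 → wrap carry → 0x7841
One's-complement sum = 0x7841.
Checksum = ~0x7841 & 0xFFFF = 0x87BE.

87BE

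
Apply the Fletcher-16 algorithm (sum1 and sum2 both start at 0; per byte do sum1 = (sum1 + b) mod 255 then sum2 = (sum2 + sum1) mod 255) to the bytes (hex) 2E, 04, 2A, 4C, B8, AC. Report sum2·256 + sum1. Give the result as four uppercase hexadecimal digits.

Running sums (mod 255):
  after byte 0 (2E): sum1=46, sum2=46
  after byte 1 (04): sum1=50, sum2=96
  after byte 2 (2A): sum1=92, sum2=188
  after byte 3 (4C): sum1=168, sum2=101
  after byte 4 (B8): sum1=97, sum2=198
  after byte 5 (AC): sum1=14, sum2=212
Checksum = sum2·256 + sum1 = 212·256 + 14 = 54286 = 0xD40E.

D40E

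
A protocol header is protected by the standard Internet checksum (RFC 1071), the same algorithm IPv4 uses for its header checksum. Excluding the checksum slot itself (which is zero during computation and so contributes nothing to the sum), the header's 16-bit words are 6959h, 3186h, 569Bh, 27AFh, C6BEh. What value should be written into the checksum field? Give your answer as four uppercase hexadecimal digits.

One's-complement addition (fold any carry out of bit 15 back into bit 0):
  0x6959 + 0x3186 = 0x09ADF
  0x9ADF + 0x569B = 0x0F17A
  0xF17A + 0x27AF = 0x11929 → wrap carry → 0x192A
  0x192A + 0xC6BE = 0x0DFE8
One's-complement sum = 0xDFE8.
Checksum = ~0xDFE8 & 0xFFFF = 0x2017.

2017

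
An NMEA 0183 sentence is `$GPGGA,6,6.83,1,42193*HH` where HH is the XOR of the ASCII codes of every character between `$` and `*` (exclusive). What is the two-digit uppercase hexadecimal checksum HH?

7F

XOR the ASCII codes of the payload characters:
  'G' = 0x47 → acc = 0x47
  'P' = 0x50 → acc = 0x17
  'G' = 0x47 → acc = 0x50
  'G' = 0x47 → acc = 0x17
  'A' = 0x41 → acc = 0x56
  ',' = 0x2C → acc = 0x7A
  '6' = 0x36 → acc = 0x4C
  ',' = 0x2C → acc = 0x60
  '6' = 0x36 → acc = 0x56
  '.' = 0x2E → acc = 0x78
  '8' = 0x38 → acc = 0x40
  '3' = 0x33 → acc = 0x73
  ',' = 0x2C → acc = 0x5F
  '1' = 0x31 → acc = 0x6E
  ',' = 0x2C → acc = 0x42
  '4' = 0x34 → acc = 0x76
  '2' = 0x32 → acc = 0x44
  '1' = 0x31 → acc = 0x75
  '9' = 0x39 → acc = 0x4C
  '3' = 0x33 → acc = 0x7F
Checksum = 0x7F.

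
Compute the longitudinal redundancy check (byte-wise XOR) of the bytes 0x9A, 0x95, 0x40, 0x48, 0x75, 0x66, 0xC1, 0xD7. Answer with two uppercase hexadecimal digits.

02

XOR the bytes together:
  start with 0x9A
  0x9A ⊕ 0x95 = 0x0F
  0x0F ⊕ 0x40 = 0x4F
  0x4F ⊕ 0x48 = 0x07
  0x07 ⊕ 0x75 = 0x72
  0x72 ⊕ 0x66 = 0x14
  0x14 ⊕ 0xC1 = 0xD5
  0xD5 ⊕ 0xD7 = 0x02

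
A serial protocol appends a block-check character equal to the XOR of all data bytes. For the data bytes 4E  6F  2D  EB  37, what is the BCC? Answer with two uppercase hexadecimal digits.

D0

XOR the bytes together:
  start with 0x4E
  0x4E ⊕ 0x6F = 0x21
  0x21 ⊕ 0x2D = 0x0C
  0x0C ⊕ 0xEB = 0xE7
  0xE7 ⊕ 0x37 = 0xD0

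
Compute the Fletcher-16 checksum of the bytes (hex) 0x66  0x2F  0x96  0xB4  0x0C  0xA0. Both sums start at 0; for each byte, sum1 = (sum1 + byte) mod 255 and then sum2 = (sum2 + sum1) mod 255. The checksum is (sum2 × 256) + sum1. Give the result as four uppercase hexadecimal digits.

Running sums (mod 255):
  after byte 0 (0x66): sum1=102, sum2=102
  after byte 1 (0x2F): sum1=149, sum2=251
  after byte 2 (0x96): sum1=44, sum2=40
  after byte 3 (0xB4): sum1=224, sum2=9
  after byte 4 (0x0C): sum1=236, sum2=245
  after byte 5 (0xA0): sum1=141, sum2=131
Checksum = sum2·256 + sum1 = 131·256 + 141 = 33677 = 0x838D.

838D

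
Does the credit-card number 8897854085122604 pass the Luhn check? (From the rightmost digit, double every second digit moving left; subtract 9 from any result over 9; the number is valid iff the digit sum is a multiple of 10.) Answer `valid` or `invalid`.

invalid

From the right, keep odd positions and double even positions (subtract 9 from any doubled value over 9):
  doubled (positions 2,4,...): 0 4 2 7 8 7 9 7 → sum 44
  kept (positions 1,3,...): 4 6 2 5 0 5 7 8 → sum 37
Total = 81.
81 mod 10 = 1, so the number is invalid.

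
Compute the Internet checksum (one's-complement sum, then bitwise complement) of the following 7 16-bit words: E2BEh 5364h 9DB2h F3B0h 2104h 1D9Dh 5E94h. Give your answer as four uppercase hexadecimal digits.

9B43

One's-complement addition (fold any carry out of bit 15 back into bit 0):
  0xE2BE + 0x5364 = 0x13622 → wrap carry → 0x3623
  0x3623 + 0x9DB2 = 0x0D3D5
  0xD3D5 + 0xF3B0 = 0x1C785 → wrap carry → 0xC786
  0xC786 + 0x2104 = 0x0E88A
  0xE88A + 0x1D9D = 0x10627 → wrap carry → 0x0628
  0x0628 + 0x5E94 = 0x064BC
One's-complement sum = 0x64BC.
Checksum = ~0x64BC & 0xFFFF = 0x9B43.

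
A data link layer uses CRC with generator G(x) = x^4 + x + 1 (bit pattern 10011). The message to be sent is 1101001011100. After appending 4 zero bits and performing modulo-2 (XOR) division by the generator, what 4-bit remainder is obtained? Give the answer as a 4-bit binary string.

Append 4 zeros: 11010010111000000. Divide by 10011 (XOR where the leading bit is 1):
  pos 0: 11010 XOR 10011 = 01001
  pos 1: 10010 XOR 10011 = 00001
  pos 5: 11011 XOR 10011 = 01000
  pos 6: 10001 XOR 10011 = 00010
  pos 9: 10000 XOR 10011 = 00011
  pos 12: 11000 XOR 10011 = 01011
Remainder (last 4 bits) = 1011. This is the CRC / FCS.

1011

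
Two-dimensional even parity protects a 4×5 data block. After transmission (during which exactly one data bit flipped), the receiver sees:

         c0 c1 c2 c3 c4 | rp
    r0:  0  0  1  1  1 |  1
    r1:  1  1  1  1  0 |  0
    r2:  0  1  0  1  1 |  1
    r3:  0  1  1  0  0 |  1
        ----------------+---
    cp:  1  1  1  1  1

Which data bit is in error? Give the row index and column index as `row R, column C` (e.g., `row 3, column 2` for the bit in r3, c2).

row 3, column 4

Recompute each row's even parity and compare to rp:
  r0: data parity 1, sent rp 1 → ok
  r1: data parity 0, sent rp 0 → ok
  r2: data parity 1, sent rp 1 → ok
  r3: data parity 0, sent rp 1 → mismatch
Recompute each column's even parity and compare to cp:
  c0: data parity 1, sent cp 1 → ok
  c1: data parity 1, sent cp 1 → ok
  c2: data parity 1, sent cp 1 → ok
  c3: data parity 1, sent cp 1 → ok
  c4: data parity 0, sent cp 1 → mismatch
Exactly one row (r3) and one column (c4) fail → the flipped bit is at their intersection.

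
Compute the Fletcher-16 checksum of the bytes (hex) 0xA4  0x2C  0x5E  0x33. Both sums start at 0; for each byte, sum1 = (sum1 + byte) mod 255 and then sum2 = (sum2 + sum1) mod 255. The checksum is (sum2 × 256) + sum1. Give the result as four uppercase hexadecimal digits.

Running sums (mod 255):
  after byte 0 (0xA4): sum1=164, sum2=164
  after byte 1 (0x2C): sum1=208, sum2=117
  after byte 2 (0x5E): sum1=47, sum2=164
  after byte 3 (0x33): sum1=98, sum2=7
Checksum = sum2·256 + sum1 = 7·256 + 98 = 1890 = 0x0762.

0762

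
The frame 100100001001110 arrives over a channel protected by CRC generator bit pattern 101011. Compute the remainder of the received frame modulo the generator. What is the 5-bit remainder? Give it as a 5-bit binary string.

00000

Modulo-2 division of 100100001001110 by 101011:
  pos 0: 100100 XOR 101011 = 001111
  pos 2: 111100 XOR 101011 = 010111
  pos 3: 101111 XOR 101011 = 000100
  pos 6: 100001 XOR 101011 = 001010
  pos 8: 101011 XOR 101011 = 000000
Remainder = 00000 (zero — the frame passes the CRC check).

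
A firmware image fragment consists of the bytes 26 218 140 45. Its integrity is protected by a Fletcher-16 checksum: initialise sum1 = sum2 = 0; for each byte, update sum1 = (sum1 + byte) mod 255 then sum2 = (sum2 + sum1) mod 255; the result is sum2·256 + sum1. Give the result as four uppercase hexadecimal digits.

Running sums (mod 255):
  after byte 0 (26): sum1=26, sum2=26
  after byte 1 (218): sum1=244, sum2=15
  after byte 2 (140): sum1=129, sum2=144
  after byte 3 (45): sum1=174, sum2=63
Checksum = sum2·256 + sum1 = 63·256 + 174 = 16302 = 0x3FAE.

3FAE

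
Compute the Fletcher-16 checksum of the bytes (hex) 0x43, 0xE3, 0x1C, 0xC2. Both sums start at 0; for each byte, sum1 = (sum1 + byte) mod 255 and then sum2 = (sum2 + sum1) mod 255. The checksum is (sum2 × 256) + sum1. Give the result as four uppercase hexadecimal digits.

B306

Running sums (mod 255):
  after byte 0 (0x43): sum1=67, sum2=67
  after byte 1 (0xE3): sum1=39, sum2=106
  after byte 2 (0x1C): sum1=67, sum2=173
  after byte 3 (0xC2): sum1=6, sum2=179
Checksum = sum2·256 + sum1 = 179·256 + 6 = 45830 = 0xB306.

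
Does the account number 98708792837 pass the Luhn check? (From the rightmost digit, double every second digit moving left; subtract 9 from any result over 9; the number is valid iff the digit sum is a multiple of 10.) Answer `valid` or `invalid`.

valid

From the right, keep odd positions and double even positions (subtract 9 from any doubled value over 9):
  doubled (positions 2,4,...): 6 4 5 0 7 → sum 22
  kept (positions 1,3,...): 7 8 9 8 7 9 → sum 48
Total = 70.
70 mod 10 = 0, so the number is valid.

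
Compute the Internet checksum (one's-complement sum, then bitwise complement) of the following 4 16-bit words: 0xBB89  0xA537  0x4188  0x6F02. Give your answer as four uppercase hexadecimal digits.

EEB3

One's-complement addition (fold any carry out of bit 15 back into bit 0):
  0xBB89 + 0xA537 = 0x160C0 → wrap carry → 0x60C1
  0x60C1 + 0x4188 = 0x0A249
  0xA249 + 0x6F02 = 0x1114B → wrap carry → 0x114C
One's-complement sum = 0x114C.
Checksum = ~0x114C & 0xFFFF = 0xEEB3.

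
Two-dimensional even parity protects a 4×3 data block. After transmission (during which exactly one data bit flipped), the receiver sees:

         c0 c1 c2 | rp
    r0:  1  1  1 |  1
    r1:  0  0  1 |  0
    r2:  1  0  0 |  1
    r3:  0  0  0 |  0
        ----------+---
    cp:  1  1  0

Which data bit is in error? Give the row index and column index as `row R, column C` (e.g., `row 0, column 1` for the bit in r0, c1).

row 1, column 0

Recompute each row's even parity and compare to rp:
  r0: data parity 1, sent rp 1 → ok
  r1: data parity 1, sent rp 0 → mismatch
  r2: data parity 1, sent rp 1 → ok
  r3: data parity 0, sent rp 0 → ok
Recompute each column's even parity and compare to cp:
  c0: data parity 0, sent cp 1 → mismatch
  c1: data parity 1, sent cp 1 → ok
  c2: data parity 0, sent cp 0 → ok
Exactly one row (r1) and one column (c0) fail → the flipped bit is at their intersection.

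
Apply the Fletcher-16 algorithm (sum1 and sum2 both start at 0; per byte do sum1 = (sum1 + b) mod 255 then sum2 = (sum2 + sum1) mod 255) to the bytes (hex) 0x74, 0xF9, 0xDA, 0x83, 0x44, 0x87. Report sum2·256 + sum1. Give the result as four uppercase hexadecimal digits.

Running sums (mod 255):
  after byte 0 (0x74): sum1=116, sum2=116
  after byte 1 (0xF9): sum1=110, sum2=226
  after byte 2 (0xDA): sum1=73, sum2=44
  after byte 3 (0x83): sum1=204, sum2=248
  after byte 4 (0x44): sum1=17, sum2=10
  after byte 5 (0x87): sum1=152, sum2=162
Checksum = sum2·256 + sum1 = 162·256 + 152 = 41624 = 0xA298.

A298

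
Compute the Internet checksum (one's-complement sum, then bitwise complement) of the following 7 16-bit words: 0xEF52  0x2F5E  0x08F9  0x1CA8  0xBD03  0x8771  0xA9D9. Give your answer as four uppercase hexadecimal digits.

CD5E

One's-complement addition (fold any carry out of bit 15 back into bit 0):
  0xEF52 + 0x2F5E = 0x11EB0 → wrap carry → 0x1EB1
  0x1EB1 + 0x08F9 = 0x027AA
  0x27AA + 0x1CA8 = 0x04452
  0x4452 + 0xBD03 = 0x10155 → wrap carry → 0x0156
  0x0156 + 0x8771 = 0x088C7
  0x88C7 + 0xA9D9 = 0x132A0 → wrap carry → 0x32A1
One's-complement sum = 0x32A1.
Checksum = ~0x32A1 & 0xFFFF = 0xCD5E.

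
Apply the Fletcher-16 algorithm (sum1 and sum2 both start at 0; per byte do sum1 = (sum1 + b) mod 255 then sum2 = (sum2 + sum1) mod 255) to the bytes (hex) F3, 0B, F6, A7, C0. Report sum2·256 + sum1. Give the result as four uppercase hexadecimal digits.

Running sums (mod 255):
  after byte 0 (F3): sum1=243, sum2=243
  after byte 1 (0B): sum1=254, sum2=242
  after byte 2 (F6): sum1=245, sum2=232
  after byte 3 (A7): sum1=157, sum2=134
  after byte 4 (C0): sum1=94, sum2=228
Checksum = sum2·256 + sum1 = 228·256 + 94 = 58462 = 0xE45E.

E45E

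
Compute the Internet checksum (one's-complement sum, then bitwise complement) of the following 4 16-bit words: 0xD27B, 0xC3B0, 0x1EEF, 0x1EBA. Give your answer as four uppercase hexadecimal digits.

2C2A

One's-complement addition (fold any carry out of bit 15 back into bit 0):
  0xD27B + 0xC3B0 = 0x1962B → wrap carry → 0x962C
  0x962C + 0x1EEF = 0x0B51B
  0xB51B + 0x1EBA = 0x0D3D5
One's-complement sum = 0xD3D5.
Checksum = ~0xD3D5 & 0xFFFF = 0x2C2A.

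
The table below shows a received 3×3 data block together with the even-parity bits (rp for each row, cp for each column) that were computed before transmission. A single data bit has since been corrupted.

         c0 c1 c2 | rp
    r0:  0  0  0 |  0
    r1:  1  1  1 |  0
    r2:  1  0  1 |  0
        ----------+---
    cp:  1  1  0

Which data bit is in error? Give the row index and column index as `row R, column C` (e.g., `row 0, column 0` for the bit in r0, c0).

row 1, column 0

Recompute each row's even parity and compare to rp:
  r0: data parity 0, sent rp 0 → ok
  r1: data parity 1, sent rp 0 → mismatch
  r2: data parity 0, sent rp 0 → ok
Recompute each column's even parity and compare to cp:
  c0: data parity 0, sent cp 1 → mismatch
  c1: data parity 1, sent cp 1 → ok
  c2: data parity 0, sent cp 0 → ok
Exactly one row (r1) and one column (c0) fail → the flipped bit is at their intersection.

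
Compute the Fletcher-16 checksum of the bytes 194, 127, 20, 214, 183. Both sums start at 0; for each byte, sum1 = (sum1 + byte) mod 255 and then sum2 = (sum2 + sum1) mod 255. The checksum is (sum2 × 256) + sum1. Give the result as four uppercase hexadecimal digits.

6DE4

Running sums (mod 255):
  after byte 0 (194): sum1=194, sum2=194
  after byte 1 (127): sum1=66, sum2=5
  after byte 2 (20): sum1=86, sum2=91
  after byte 3 (214): sum1=45, sum2=136
  after byte 4 (183): sum1=228, sum2=109
Checksum = sum2·256 + sum1 = 109·256 + 228 = 28132 = 0x6DE4.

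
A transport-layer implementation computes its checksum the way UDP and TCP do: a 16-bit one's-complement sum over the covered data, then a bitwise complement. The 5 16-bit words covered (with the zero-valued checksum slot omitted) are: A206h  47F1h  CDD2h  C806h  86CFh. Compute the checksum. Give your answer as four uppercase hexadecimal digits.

F95E

One's-complement addition (fold any carry out of bit 15 back into bit 0):
  0xA206 + 0x47F1 = 0x0E9F7
  0xE9F7 + 0xCDD2 = 0x1B7C9 → wrap carry → 0xB7CA
  0xB7CA + 0xC806 = 0x17FD0 → wrap carry → 0x7FD1
  0x7FD1 + 0x86CF = 0x106A0 → wrap carry → 0x06A1
One's-complement sum = 0x06A1.
Checksum = ~0x06A1 & 0xFFFF = 0xF95E.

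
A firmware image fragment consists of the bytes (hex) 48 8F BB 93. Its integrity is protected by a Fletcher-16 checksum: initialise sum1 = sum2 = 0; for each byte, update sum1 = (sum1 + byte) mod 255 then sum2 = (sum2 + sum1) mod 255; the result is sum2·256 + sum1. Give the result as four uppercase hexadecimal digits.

Running sums (mod 255):
  after byte 0 (48): sum1=72, sum2=72
  after byte 1 (8F): sum1=215, sum2=32
  after byte 2 (BB): sum1=147, sum2=179
  after byte 3 (93): sum1=39, sum2=218
Checksum = sum2·256 + sum1 = 218·256 + 39 = 55847 = 0xDA27.

DA27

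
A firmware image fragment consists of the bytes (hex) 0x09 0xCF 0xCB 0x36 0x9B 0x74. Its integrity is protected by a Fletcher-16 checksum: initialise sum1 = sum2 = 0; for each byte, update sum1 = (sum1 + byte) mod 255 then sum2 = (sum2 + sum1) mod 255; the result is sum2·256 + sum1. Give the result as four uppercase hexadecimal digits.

C2EA

Running sums (mod 255):
  after byte 0 (0x09): sum1=9, sum2=9
  after byte 1 (0xCF): sum1=216, sum2=225
  after byte 2 (0xCB): sum1=164, sum2=134
  after byte 3 (0x36): sum1=218, sum2=97
  after byte 4 (0x9B): sum1=118, sum2=215
  after byte 5 (0x74): sum1=234, sum2=194
Checksum = sum2·256 + sum1 = 194·256 + 234 = 49898 = 0xC2EA.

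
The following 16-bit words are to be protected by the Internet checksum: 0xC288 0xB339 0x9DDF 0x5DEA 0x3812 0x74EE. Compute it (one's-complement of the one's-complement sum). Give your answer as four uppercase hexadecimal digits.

E172

One's-complement addition (fold any carry out of bit 15 back into bit 0):
  0xC288 + 0xB339 = 0x175C1 → wrap carry → 0x75C2
  0x75C2 + 0x9DDF = 0x113A1 → wrap carry → 0x13A2
  0x13A2 + 0x5DEA = 0x0718C
  0x718C + 0x3812 = 0x0A99E
  0xA99E + 0x74EE = 0x11E8C → wrap carry → 0x1E8D
One's-complement sum = 0x1E8D.
Checksum = ~0x1E8D & 0xFFFF = 0xE172.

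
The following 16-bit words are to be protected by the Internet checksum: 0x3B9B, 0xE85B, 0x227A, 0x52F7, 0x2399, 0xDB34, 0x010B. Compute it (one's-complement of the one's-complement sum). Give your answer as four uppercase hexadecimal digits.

One's-complement addition (fold any carry out of bit 15 back into bit 0):
  0x3B9B + 0xE85B = 0x123F6 → wrap carry → 0x23F7
  0x23F7 + 0x227A = 0x04671
  0x4671 + 0x52F7 = 0x09968
  0x9968 + 0x2399 = 0x0BD01
  0xBD01 + 0xDB34 = 0x19835 → wrap carry → 0x9836
  0x9836 + 0x010B = 0x09941
One's-complement sum = 0x9941.
Checksum = ~0x9941 & 0xFFFF = 0x66BE.

66BE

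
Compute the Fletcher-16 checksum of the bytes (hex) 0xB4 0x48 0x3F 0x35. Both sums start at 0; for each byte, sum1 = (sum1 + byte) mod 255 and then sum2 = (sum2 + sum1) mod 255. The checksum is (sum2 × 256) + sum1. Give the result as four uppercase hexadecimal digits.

Running sums (mod 255):
  after byte 0 (0xB4): sum1=180, sum2=180
  after byte 1 (0x48): sum1=252, sum2=177
  after byte 2 (0x3F): sum1=60, sum2=237
  after byte 3 (0x35): sum1=113, sum2=95
Checksum = sum2·256 + sum1 = 95·256 + 113 = 24433 = 0x5F71.

5F71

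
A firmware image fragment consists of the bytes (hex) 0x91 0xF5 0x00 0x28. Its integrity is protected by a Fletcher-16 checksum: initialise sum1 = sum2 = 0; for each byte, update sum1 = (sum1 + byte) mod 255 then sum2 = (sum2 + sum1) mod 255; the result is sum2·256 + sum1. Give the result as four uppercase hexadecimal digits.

Running sums (mod 255):
  after byte 0 (0x91): sum1=145, sum2=145
  after byte 1 (0xF5): sum1=135, sum2=25
  after byte 2 (0x00): sum1=135, sum2=160
  after byte 3 (0x28): sum1=175, sum2=80
Checksum = sum2·256 + sum1 = 80·256 + 175 = 20655 = 0x50AF.

50AF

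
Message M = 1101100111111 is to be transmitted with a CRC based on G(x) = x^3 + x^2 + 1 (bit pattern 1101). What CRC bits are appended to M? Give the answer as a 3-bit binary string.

Append 3 zeros: 1101100111111000. Divide by 1101 (XOR where the leading bit is 1):
  pos 0: 1101 XOR 1101 = 0000
  pos 4: 1001 XOR 1101 = 0100
  pos 5: 1001 XOR 1101 = 0100
  pos 6: 1001 XOR 1101 = 0100
  pos 7: 1001 XOR 1101 = 0100
  pos 8: 1001 XOR 1101 = 0100
  pos 9: 1001 XOR 1101 = 0100
  pos 10: 1000 XOR 1101 = 0101
  pos 11: 1010 XOR 1101 = 0111
  pos 12: 1110 XOR 1101 = 0011
Remainder (last 3 bits) = 011. This is the CRC / FCS.

011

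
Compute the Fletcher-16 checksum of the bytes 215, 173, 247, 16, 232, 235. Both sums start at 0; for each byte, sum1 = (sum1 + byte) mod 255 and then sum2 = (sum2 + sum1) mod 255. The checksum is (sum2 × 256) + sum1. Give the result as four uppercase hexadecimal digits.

4162

Running sums (mod 255):
  after byte 0 (215): sum1=215, sum2=215
  after byte 1 (173): sum1=133, sum2=93
  after byte 2 (247): sum1=125, sum2=218
  after byte 3 (16): sum1=141, sum2=104
  after byte 4 (232): sum1=118, sum2=222
  after byte 5 (235): sum1=98, sum2=65
Checksum = sum2·256 + sum1 = 65·256 + 98 = 16738 = 0x4162.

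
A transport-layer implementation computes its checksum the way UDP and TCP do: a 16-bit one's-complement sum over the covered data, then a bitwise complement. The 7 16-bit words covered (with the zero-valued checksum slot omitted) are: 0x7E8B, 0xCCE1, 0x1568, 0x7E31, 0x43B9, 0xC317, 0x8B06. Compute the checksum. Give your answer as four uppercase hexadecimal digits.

One's-complement addition (fold any carry out of bit 15 back into bit 0):
  0x7E8B + 0xCCE1 = 0x14B6C → wrap carry → 0x4B6D
  0x4B6D + 0x1568 = 0x060D5
  0x60D5 + 0x7E31 = 0x0DF06
  0xDF06 + 0x43B9 = 0x122BF → wrap carry → 0x22C0
  0x22C0 + 0xC317 = 0x0E5D7
  0xE5D7 + 0x8B06 = 0x170DD → wrap carry → 0x70DE
One's-complement sum = 0x70DE.
Checksum = ~0x70DE & 0xFFFF = 0x8F21.

8F21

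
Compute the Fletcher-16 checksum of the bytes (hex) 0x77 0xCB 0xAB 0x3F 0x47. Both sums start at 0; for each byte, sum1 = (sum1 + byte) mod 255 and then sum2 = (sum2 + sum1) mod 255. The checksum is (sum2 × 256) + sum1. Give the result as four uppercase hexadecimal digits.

4D75

Running sums (mod 255):
  after byte 0 (0x77): sum1=119, sum2=119
  after byte 1 (0xCB): sum1=67, sum2=186
  after byte 2 (0xAB): sum1=238, sum2=169
  after byte 3 (0x3F): sum1=46, sum2=215
  after byte 4 (0x47): sum1=117, sum2=77
Checksum = sum2·256 + sum1 = 77·256 + 117 = 19829 = 0x4D75.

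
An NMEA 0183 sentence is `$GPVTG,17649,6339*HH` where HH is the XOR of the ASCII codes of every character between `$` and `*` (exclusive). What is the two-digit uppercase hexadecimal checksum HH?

60

XOR the ASCII codes of the payload characters:
  'G' = 0x47 → acc = 0x47
  'P' = 0x50 → acc = 0x17
  'V' = 0x56 → acc = 0x41
  'T' = 0x54 → acc = 0x15
  'G' = 0x47 → acc = 0x52
  ',' = 0x2C → acc = 0x7E
  '1' = 0x31 → acc = 0x4F
  '7' = 0x37 → acc = 0x78
  '6' = 0x36 → acc = 0x4E
  '4' = 0x34 → acc = 0x7A
  '9' = 0x39 → acc = 0x43
  ',' = 0x2C → acc = 0x6F
  '6' = 0x36 → acc = 0x59
  '3' = 0x33 → acc = 0x6A
  '3' = 0x33 → acc = 0x59
  '9' = 0x39 → acc = 0x60
Checksum = 0x60.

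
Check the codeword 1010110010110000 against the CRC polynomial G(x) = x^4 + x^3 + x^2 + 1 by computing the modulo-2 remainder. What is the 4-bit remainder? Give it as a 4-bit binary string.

Modulo-2 division of 1010110010110000 by 11101:
  pos 0: 10101 XOR 11101 = 01000
  pos 1: 10001 XOR 11101 = 01100
  pos 2: 11000 XOR 11101 = 00101
  pos 4: 10101 XOR 11101 = 01000
  pos 5: 10000 XOR 11101 = 01101
  pos 6: 11011 XOR 11101 = 00110
  pos 8: 11010 XOR 11101 = 00111
  pos 10: 11100 XOR 11101 = 00001
Remainder = 0010 (nonzero — an error is detected).

0010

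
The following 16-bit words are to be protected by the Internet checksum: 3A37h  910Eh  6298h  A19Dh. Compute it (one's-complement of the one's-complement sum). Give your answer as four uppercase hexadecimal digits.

One's-complement addition (fold any carry out of bit 15 back into bit 0):
  0x3A37 + 0x910E = 0x0CB45
  0xCB45 + 0x6298 = 0x12DDD → wrap carry → 0x2DDE
  0x2DDE + 0xA19D = 0x0CF7B
One's-complement sum = 0xCF7B.
Checksum = ~0xCF7B & 0xFFFF = 0x3084.

3084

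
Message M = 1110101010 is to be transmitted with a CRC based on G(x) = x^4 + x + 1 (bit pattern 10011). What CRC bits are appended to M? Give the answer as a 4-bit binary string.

Append 4 zeros: 11101010100000. Divide by 10011 (XOR where the leading bit is 1):
  pos 0: 11101 XOR 10011 = 01110
  pos 1: 11100 XOR 10011 = 01111
  pos 2: 11111 XOR 10011 = 01100
  pos 3: 11000 XOR 10011 = 01011
  pos 4: 10111 XOR 10011 = 00100
  pos 6: 10000 XOR 10011 = 00011
  pos 9: 11000 XOR 10011 = 01011
Remainder (last 4 bits) = 1011. This is the CRC / FCS.

1011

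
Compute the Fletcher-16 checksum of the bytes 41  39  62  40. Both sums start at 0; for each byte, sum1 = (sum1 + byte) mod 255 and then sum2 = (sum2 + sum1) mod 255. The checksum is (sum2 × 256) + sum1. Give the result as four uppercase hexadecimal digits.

Running sums (mod 255):
  after byte 0 (41): sum1=41, sum2=41
  after byte 1 (39): sum1=80, sum2=121
  after byte 2 (62): sum1=142, sum2=8
  after byte 3 (40): sum1=182, sum2=190
Checksum = sum2·256 + sum1 = 190·256 + 182 = 48822 = 0xBEB6.

BEB6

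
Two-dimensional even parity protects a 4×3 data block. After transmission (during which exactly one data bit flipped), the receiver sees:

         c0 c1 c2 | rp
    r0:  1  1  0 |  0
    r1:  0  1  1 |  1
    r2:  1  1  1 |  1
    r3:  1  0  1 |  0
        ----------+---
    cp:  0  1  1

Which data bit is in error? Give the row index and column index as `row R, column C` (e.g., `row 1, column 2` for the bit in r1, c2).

Recompute each row's even parity and compare to rp:
  r0: data parity 0, sent rp 0 → ok
  r1: data parity 0, sent rp 1 → mismatch
  r2: data parity 1, sent rp 1 → ok
  r3: data parity 0, sent rp 0 → ok
Recompute each column's even parity and compare to cp:
  c0: data parity 1, sent cp 0 → mismatch
  c1: data parity 1, sent cp 1 → ok
  c2: data parity 1, sent cp 1 → ok
Exactly one row (r1) and one column (c0) fail → the flipped bit is at their intersection.

row 1, column 0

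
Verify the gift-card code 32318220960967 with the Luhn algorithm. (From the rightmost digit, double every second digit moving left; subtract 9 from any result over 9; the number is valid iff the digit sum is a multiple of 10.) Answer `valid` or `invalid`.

From the right, keep odd positions and double even positions (subtract 9 from any doubled value over 9):
  doubled (positions 2,4,...): 3 0 9 4 7 6 6 → sum 35
  kept (positions 1,3,...): 7 9 6 0 2 1 2 → sum 27
Total = 62.
62 mod 10 = 2, so the number is invalid.

invalid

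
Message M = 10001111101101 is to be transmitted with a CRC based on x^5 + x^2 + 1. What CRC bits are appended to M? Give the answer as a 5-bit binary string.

00110

Append 5 zeros: 1000111110110100000. Divide by 100101 (XOR where the leading bit is 1):
  pos 0: 100011 XOR 100101 = 000110
  pos 3: 110111 XOR 100101 = 010010
  pos 4: 100100 XOR 100101 = 000001
  pos 9: 111010 XOR 100101 = 011111
  pos 10: 111110 XOR 100101 = 011011
  pos 11: 110110 XOR 100101 = 010011
  pos 12: 100110 XOR 100101 = 000011
Remainder (last 5 bits) = 00110. This is the CRC / FCS.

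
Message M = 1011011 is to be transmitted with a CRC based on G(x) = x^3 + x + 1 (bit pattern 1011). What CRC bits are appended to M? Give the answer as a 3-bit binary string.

101

Append 3 zeros: 1011011000. Divide by 1011 (XOR where the leading bit is 1):
  pos 0: 1011 XOR 1011 = 0000
  pos 5: 1100 XOR 1011 = 0111
  pos 6: 1110 XOR 1011 = 0101
Remainder (last 3 bits) = 101. This is the CRC / FCS.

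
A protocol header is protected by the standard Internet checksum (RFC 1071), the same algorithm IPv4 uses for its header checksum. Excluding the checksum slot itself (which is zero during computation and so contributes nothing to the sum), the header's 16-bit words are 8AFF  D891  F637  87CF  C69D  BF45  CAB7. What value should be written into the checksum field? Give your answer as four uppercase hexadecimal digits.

One's-complement addition (fold any carry out of bit 15 back into bit 0):
  0x8AFF + 0xD891 = 0x16390 → wrap carry → 0x6391
  0x6391 + 0xF637 = 0x159C8 → wrap carry → 0x59C9
  0x59C9 + 0x87CF = 0x0E198
  0xE198 + 0xC69D = 0x1A835 → wrap carry → 0xA836
  0xA836 + 0xBF45 = 0x1677B → wrap carry → 0x677C
  0x677C + 0xCAB7 = 0x13233 → wrap carry → 0x3234
One's-complement sum = 0x3234.
Checksum = ~0x3234 & 0xFFFF = 0xCDCB.

CDCB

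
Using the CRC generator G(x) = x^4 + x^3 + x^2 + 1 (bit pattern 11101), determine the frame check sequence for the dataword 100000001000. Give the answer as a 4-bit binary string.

Append 4 zeros: 1000000010000000. Divide by 11101 (XOR where the leading bit is 1):
  pos 0: 10000 XOR 11101 = 01101
  pos 1: 11010 XOR 11101 = 00111
  pos 3: 11100 XOR 11101 = 00001
  pos 7: 11000 XOR 11101 = 00101
  pos 9: 10100 XOR 11101 = 01001
  pos 10: 10010 XOR 11101 = 01111
  pos 11: 11110 XOR 11101 = 00011
Remainder (last 4 bits) = 0011. This is the CRC / FCS.

0011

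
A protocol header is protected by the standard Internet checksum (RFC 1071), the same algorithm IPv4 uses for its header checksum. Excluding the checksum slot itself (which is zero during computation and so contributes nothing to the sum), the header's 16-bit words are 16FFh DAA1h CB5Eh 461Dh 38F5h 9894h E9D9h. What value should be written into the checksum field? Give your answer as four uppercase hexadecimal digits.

One's-complement addition (fold any carry out of bit 15 back into bit 0):
  0x16FF + 0xDAA1 = 0x0F1A0
  0xF1A0 + 0xCB5E = 0x1BCFE → wrap carry → 0xBCFF
  0xBCFF + 0x461D = 0x1031C → wrap carry → 0x031D
  0x031D + 0x38F5 = 0x03C12
  0x3C12 + 0x9894 = 0x0D4A6
  0xD4A6 + 0xE9D9 = 0x1BE7F → wrap carry → 0xBE80
One's-complement sum = 0xBE80.
Checksum = ~0xBE80 & 0xFFFF = 0x417F.

417F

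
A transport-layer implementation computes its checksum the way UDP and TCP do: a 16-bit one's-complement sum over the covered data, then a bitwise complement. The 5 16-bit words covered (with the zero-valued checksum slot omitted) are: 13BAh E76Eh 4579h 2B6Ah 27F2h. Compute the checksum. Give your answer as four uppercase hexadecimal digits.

6C01

One's-complement addition (fold any carry out of bit 15 back into bit 0):
  0x13BA + 0xE76E = 0x0FB28
  0xFB28 + 0x4579 = 0x140A1 → wrap carry → 0x40A2
  0x40A2 + 0x2B6A = 0x06C0C
  0x6C0C + 0x27F2 = 0x093FE
One's-complement sum = 0x93FE.
Checksum = ~0x93FE & 0xFFFF = 0x6C01.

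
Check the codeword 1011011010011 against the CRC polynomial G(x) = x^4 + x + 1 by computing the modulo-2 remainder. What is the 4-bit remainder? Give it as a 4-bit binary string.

Modulo-2 division of 1011011010011 by 10011:
  pos 0: 10110 XOR 10011 = 00101
  pos 2: 10111 XOR 10011 = 00100
  pos 4: 10001 XOR 10011 = 00010
  pos 7: 10001 XOR 10011 = 00010
Remainder = 0101 (nonzero — an error is detected).

0101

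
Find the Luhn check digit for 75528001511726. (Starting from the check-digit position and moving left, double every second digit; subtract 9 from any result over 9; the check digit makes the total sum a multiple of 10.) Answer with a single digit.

5

Partial digits right→left: 6 2 7 1 1 5 1 0 0 8 2 5 5 7
Double every second digit counting from the check-digit position (so the 1st, 3rd, 5th, ... of the partial from the right).
  doubled (with −9 where >9): 3 5 2 2 0 4 1 → sum 17
  kept as-is: 2 1 5 0 8 5 7 → sum 28
Total = 17 + 28 = 45.
Check digit = (10 − (45 mod 10)) mod 10 = 5.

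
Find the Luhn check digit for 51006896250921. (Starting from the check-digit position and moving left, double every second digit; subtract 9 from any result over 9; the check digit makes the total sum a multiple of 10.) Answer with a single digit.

2

Partial digits right→left: 1 2 9 0 5 2 6 9 8 6 0 0 1 5
Double every second digit counting from the check-digit position (so the 1st, 3rd, 5th, ... of the partial from the right).
  doubled (with −9 where >9): 2 9 1 3 7 0 2 → sum 24
  kept as-is: 2 0 2 9 6 0 5 → sum 24
Total = 24 + 24 = 48.
Check digit = (10 − (48 mod 10)) mod 10 = 2.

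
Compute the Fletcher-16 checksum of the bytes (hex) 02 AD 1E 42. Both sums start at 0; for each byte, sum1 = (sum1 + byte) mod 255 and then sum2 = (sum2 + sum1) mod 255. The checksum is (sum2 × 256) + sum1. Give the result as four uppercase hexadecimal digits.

Running sums (mod 255):
  after byte 0 (02): sum1=2, sum2=2
  after byte 1 (AD): sum1=175, sum2=177
  after byte 2 (1E): sum1=205, sum2=127
  after byte 3 (42): sum1=16, sum2=143
Checksum = sum2·256 + sum1 = 143·256 + 16 = 36624 = 0x8F10.

8F10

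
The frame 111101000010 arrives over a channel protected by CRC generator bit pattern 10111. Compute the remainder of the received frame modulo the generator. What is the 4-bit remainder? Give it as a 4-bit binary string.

Modulo-2 division of 111101000010 by 10111:
  pos 0: 11110 XOR 10111 = 01001
  pos 1: 10011 XOR 10111 = 00100
  pos 3: 10000 XOR 10111 = 00111
  pos 5: 11100 XOR 10111 = 01011
  pos 6: 10111 XOR 10111 = 00000
Remainder = 0000 (zero — the frame passes the CRC check).

0000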